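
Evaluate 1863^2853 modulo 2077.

2853 in binary is 101100100101, i.e. 2853 = 2048 + 512 + 256 + 32 + 4 + 1.
1863^1 ≡ 1863 (mod 2077)
1863^2 ≡ 1863^2 = 3470769 ≡ 102 (mod 2077)
1863^4 ≡ 102^2 = 10404 ≡ 19 (mod 2077)
1863^8 ≡ 19^2 = 361 (mod 2077)
1863^16 ≡ 361^2 = 130321 ≡ 1547 (mod 2077)
1863^32 ≡ 1547^2 = 2393209 ≡ 505 (mod 2077)
1863^64 ≡ 505^2 = 255025 ≡ 1631 (mod 2077)
1863^128 ≡ 1631^2 = 2660161 ≡ 1601 (mod 2077)
1863^256 ≡ 1601^2 = 2563201 ≡ 183 (mod 2077)
1863^512 ≡ 183^2 = 33489 ≡ 257 (mod 2077)
1863^1024 ≡ 257^2 = 66049 ≡ 1662 (mod 2077)
1863^2048 ≡ 1662^2 = 2762244 ≡ 1911 (mod 2077)
1863^2853 = 1863^2048 * 1863^512 * 1863^256 * 1863^32 * 1863^4 * 1863^1 ≡ 1911 * 257 * 183 * 505 * 19 * 1863 (mod 2077).
Accumulate the product:
1911 * 257 = 491127 ≡ 955
955 * 183 = 174765 ≡ 297
297 * 505 = 149985 ≡ 441
441 * 19 = 8379 ≡ 71
71 * 1863 = 132273 ≡ 1422

1422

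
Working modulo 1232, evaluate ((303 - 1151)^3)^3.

303 - 1151 = -848 ≡ 384 (mod 1232)
(384)^3 ≡ 384 (mod 1232)
(384)^3 ≡ 384 (mod 1232)

384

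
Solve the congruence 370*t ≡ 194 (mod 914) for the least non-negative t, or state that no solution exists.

gcd(370, 914) = 2, and 2 | 194, so solutions exist.
Divide through by 2: 185*t = 97 (mod 457).
185⁻¹ ≡ 42 (mod 457).
t ≡ 42*97 ≡ 418 (mod 457).
The smallest non-negative solution is t = 418.

418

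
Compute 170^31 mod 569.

307

31 in binary is 11111, i.e. 31 = 16 + 8 + 4 + 2 + 1.
170^1 ≡ 170 (mod 569)
170^2 ≡ 170^2 = 28900 ≡ 450 (mod 569)
170^4 ≡ 450^2 = 202500 ≡ 505 (mod 569)
170^8 ≡ 505^2 = 255025 ≡ 113 (mod 569)
170^16 ≡ 113^2 = 12769 ≡ 251 (mod 569)
170^31 = 170^16 · 170^8 · 170^4 · 170^2 · 170^1 ≡ 251 · 113 · 505 · 450 · 170 (mod 569).
Accumulate the product:
251 · 113 = 28363 ≡ 482
482 · 505 = 243410 ≡ 447
447 · 450 = 201150 ≡ 293
293 · 170 = 49810 ≡ 307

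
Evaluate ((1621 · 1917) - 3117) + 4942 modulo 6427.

5041

1621 · 1917 = 3107457 ≡ 3216 (mod 6427)
3216 - 3117 = 99
99 + 4942 = 5041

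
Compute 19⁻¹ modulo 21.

21 = 1*19 + 2
19 = 9*2 + 1
2 = 2*1 + 0
gcd(19, 21) = 1, so the inverse exists.
Back-substitute for 1:
1 = 1*19 − 9*2
  = −9*21 + 10*19
So 19⁻¹ ≡ 10 (mod 21).

10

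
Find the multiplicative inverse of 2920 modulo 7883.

Run the extended Euclidean algorithm:
7883 = 2·2920 + 2043
2920 = 1·2043 + 877
2043 = 2·877 + 289
877 = 3·289 + 10
289 = 28·10 + 9
10 = 1·9 + 1
9 = 9·1 + 0
gcd(2920, 7883) = 1, so the inverse exists.
Back-substitute for 1:
1 = 1·10 − 1·9
  = −1·289 + 29·10
  = 29·877 − 88·289
  = −88·2043 + 205·877
  = 205·2920 − 293·2043
  = −293·7883 + 791·2920
So 2920⁻¹ ≡ 791 (mod 7883).

791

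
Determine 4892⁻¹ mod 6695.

4118

6695 = 1·4892 + 1803
4892 = 2·1803 + 1286
1803 = 1·1286 + 517
1286 = 2·517 + 252
517 = 2·252 + 13
252 = 19·13 + 5
13 = 2·5 + 3
5 = 1·3 + 2
3 = 1·2 + 1
2 = 2·1 + 0
gcd(4892, 6695) = 1, so the inverse exists.
Bézout: 1 = 1883·6695 − 2577·4892.
So 4892⁻¹ ≡ −2577 ≡ 4118 (mod 6695).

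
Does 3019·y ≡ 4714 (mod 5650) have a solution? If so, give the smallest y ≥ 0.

gcd(3019, 5650) = 1, so a unique solution mod 5650 exists.
3019⁻¹ ≡ 1529 (mod 5650).
y ≡ 1529·4714 ≡ 3956 (mod 5650).

3956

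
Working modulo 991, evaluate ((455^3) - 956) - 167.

(455)^3 ≡ 834 (mod 991)
834 - 956 = -122 ≡ 869 (mod 991)
869 - 167 = 702

702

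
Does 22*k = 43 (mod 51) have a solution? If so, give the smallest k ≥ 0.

46

gcd(22, 51) = 1, so a unique solution mod 51 exists.
22⁻¹ ≡ 7 (mod 51).
k ≡ 7*43 ≡ 46 (mod 51).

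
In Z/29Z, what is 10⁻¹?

3

Apply the Euclidean algorithm and back-substitute:
29 = 2·10 + 9
10 = 1·9 + 1
9 = 9·1 + 0
gcd(10, 29) = 1, so the inverse exists.
Back-substitute for 1:
1 = 1·10 − 1·9
  = −1·29 + 3·10
So 10⁻¹ ≡ 3 (mod 29).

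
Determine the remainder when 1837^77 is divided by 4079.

1279

Compute successive squares:
1837^1 ≡ 1837 (mod 4079)
1837^2 ≡ 1837^2 = 3374569 ≡ 1236 (mod 4079)
1837^4 ≡ 1236^2 = 1527696 ≡ 2150 (mod 4079)
1837^8 ≡ 2150^2 = 4622500 ≡ 993 (mod 4079)
1837^16 ≡ 993^2 = 986049 ≡ 3010 (mod 4079)
1837^32 ≡ 3010^2 = 9060100 ≡ 641 (mod 4079)
1837^64 ≡ 641^2 = 410881 ≡ 2981 (mod 4079)
1837^77 = 1837^64 * 1837^8 * 1837^4 * 1837^1 ≡ 2981 * 993 * 2150 * 1837 (mod 4079).
Accumulate the product:
2981 * 993 = 2960133 ≡ 2858
2858 * 2150 = 6144700 ≡ 1726
1726 * 1837 = 3170662 ≡ 1279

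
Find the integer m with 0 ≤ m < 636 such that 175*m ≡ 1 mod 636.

487

Run the extended Euclidean algorithm:
636 = 3·175 + 111
175 = 1·111 + 64
111 = 1·64 + 47
64 = 1·47 + 17
47 = 2·17 + 13
17 = 1·13 + 4
13 = 3·4 + 1
4 = 4·1 + 0
gcd(175, 636) = 1, so the inverse exists.
Bézout: 1 = 41·636 − 149·175.
So 175⁻¹ ≡ −149 ≡ 487 (mod 636).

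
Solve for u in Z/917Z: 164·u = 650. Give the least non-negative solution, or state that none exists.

373

gcd(164, 917) = 1, so a unique solution mod 917 exists.
164⁻¹ ≡ 397 (mod 917).
u ≡ 397·650 ≡ 373 (mod 917).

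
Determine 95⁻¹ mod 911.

374

By the extended Euclidean algorithm:
911 = 9·95 + 56
95 = 1·56 + 39
56 = 1·39 + 17
39 = 2·17 + 5
17 = 3·5 + 2
5 = 2·2 + 1
2 = 2·1 + 0
gcd(95, 911) = 1, so the inverse exists.
Bézout: 1 = −39·911 + 374·95.
So 95⁻¹ ≡ 374 (mod 911).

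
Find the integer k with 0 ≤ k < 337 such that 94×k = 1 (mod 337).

337 = 3·94 + 55
94 = 1·55 + 39
55 = 1·39 + 16
39 = 2·16 + 7
16 = 2·7 + 2
7 = 3·2 + 1
2 = 2·1 + 0
gcd(94, 337) = 1, so the inverse exists.
Back-substitute for 1:
1 = 1·7 − 3·2
  = −3·16 + 7·7
  = 7·39 − 17·16
  = −17·55 + 24·39
  = 24·94 − 41·55
  = −41·337 + 147·94
So 94⁻¹ ≡ 147 (mod 337).

147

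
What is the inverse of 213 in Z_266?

266 = 1×213 + 53
213 = 4×53 + 1
53 = 53×1 + 0
gcd(213, 266) = 1, so the inverse exists.
Back-substitute for 1:
1 = 1×213 − 4×53
  = −4×266 + 5×213
So 213⁻¹ ≡ 5 (mod 266).

5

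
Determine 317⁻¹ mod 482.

Apply the Euclidean algorithm and back-substitute:
482 = 1·317 + 165
317 = 1·165 + 152
165 = 1·152 + 13
152 = 11·13 + 9
13 = 1·9 + 4
9 = 2·4 + 1
4 = 4·1 + 0
gcd(317, 482) = 1, so the inverse exists.
Back-substitute for 1:
1 = 1·9 − 2·4
  = −2·13 + 3·9
  = 3·152 − 35·13
  = −35·165 + 38·152
  = 38·317 − 73·165
  = −73·482 + 111·317
So 317⁻¹ ≡ 111 (mod 482).

111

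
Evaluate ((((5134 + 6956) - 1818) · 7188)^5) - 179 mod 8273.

5134 + 6956 = 12090 ≡ 3817 (mod 8273)
3817 - 1818 = 1999
1999 · 7188 = 14368812 ≡ 6884 (mod 8273)
(6884)^5 ≡ 4173 (mod 8273)
4173 - 179 = 3994

3994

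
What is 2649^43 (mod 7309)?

Using repeated squaring:
2649^1 ≡ 2649 (mod 7309)
2649^2 ≡ 2649^2 = 7017201 ≡ 561 (mod 7309)
2649^4 ≡ 561^2 = 314721 ≡ 434 (mod 7309)
2649^8 ≡ 434^2 = 188356 ≡ 5631 (mod 7309)
2649^16 ≡ 5631^2 = 31708161 ≡ 1719 (mod 7309)
2649^32 ≡ 1719^2 = 2954961 ≡ 2125 (mod 7309)
2649^43 = 2649^32 · 2649^8 · 2649^2 · 2649^1 ≡ 2125 · 5631 · 561 · 2649 (mod 7309).
Accumulate the product:
2125 · 5631 = 11965875 ≡ 1042
1042 · 561 = 584562 ≡ 7151
7151 · 2649 = 18942999 ≡ 5380

5380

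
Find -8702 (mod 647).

356

-8702 = -14×647 + 356, so -8702 ≡ 356 (mod 647).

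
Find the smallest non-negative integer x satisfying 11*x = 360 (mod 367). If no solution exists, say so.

gcd(11, 367) = 1, so a unique solution mod 367 exists.
11⁻¹ ≡ 267 (mod 367).
x ≡ 267*360 ≡ 333 (mod 367).

333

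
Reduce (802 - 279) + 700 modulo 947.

802 - 279 = 523
523 + 700 = 1223 ≡ 276 (mod 947)

276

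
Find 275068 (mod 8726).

4562

275068 = 31·8726 + 4562, so 275068 ≡ 4562 (mod 8726).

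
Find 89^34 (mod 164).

Using repeated squaring:
34 in binary is 100010, i.e. 34 = 32 + 2.
89^1 ≡ 89 (mod 164)
89^2 ≡ 89^2 = 7921 ≡ 49 (mod 164)
89^4 ≡ 49^2 = 2401 ≡ 105 (mod 164)
89^8 ≡ 105^2 = 11025 ≡ 37 (mod 164)
89^16 ≡ 37^2 = 1369 ≡ 57 (mod 164)
89^32 ≡ 57^2 = 3249 ≡ 133 (mod 164)
89^34 = 89^32 * 89^2 ≡ 133 * 49 (mod 164).
133 * 49 = 6517 ≡ 121 (mod 164).

121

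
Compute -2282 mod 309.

190

-2282 = -8*309 + 190, so -2282 ≡ 190 (mod 309).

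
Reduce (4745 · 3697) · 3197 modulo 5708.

4745 · 3697 = 17542265 ≡ 1581 (mod 5708)
1581 · 3197 = 5054457 ≡ 2877 (mod 5708)

2877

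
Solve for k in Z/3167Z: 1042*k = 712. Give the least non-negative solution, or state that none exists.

gcd(1042, 3167) = 1, so a unique solution mod 3167 exists.
1042⁻¹ ≡ 2240 (mod 3167).
k ≡ 2240*712 ≡ 1879 (mod 3167).

1879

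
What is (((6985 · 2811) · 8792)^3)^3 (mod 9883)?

2121

6985 · 2811 = 19634835 ≡ 7197 (mod 9883)
7197 · 8792 = 63276024 ≡ 5058 (mod 9883)
(5058)^3 ≡ 6064 (mod 9883)
(6064)^3 ≡ 2121 (mod 9883)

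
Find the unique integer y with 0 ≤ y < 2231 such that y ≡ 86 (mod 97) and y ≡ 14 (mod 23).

97⁻¹ mod 23: 97*14 ≡ 1 (mod 23), so 97⁻¹ ≡ 14.
y = 86 + 97*((14 − 86)*14 mod 23) = 86 + 97*4 = 474.

474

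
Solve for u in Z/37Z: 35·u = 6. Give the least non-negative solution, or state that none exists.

gcd(35, 37) = 1, so a unique solution mod 37 exists.
35⁻¹ ≡ 18 (mod 37).
u ≡ 18·6 ≡ 34 (mod 37).

34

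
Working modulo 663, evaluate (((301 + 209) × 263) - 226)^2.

301 + 209 = 510
510 × 263 = 134130 ≡ 204 (mod 663)
204 - 226 = -22 ≡ 641 (mod 663)
(641)^2 ≡ 484 (mod 663)

484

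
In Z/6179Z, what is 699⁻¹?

By the extended Euclidean algorithm:
6179 = 8·699 + 587
699 = 1·587 + 112
587 = 5·112 + 27
112 = 4·27 + 4
27 = 6·4 + 3
4 = 1·3 + 1
3 = 3·1 + 0
gcd(699, 6179) = 1, so the inverse exists.
Bézout: 1 = −181·6179 + 1600·699.
So 699⁻¹ ≡ 1600 (mod 6179).

1600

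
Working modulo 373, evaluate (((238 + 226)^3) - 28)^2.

175

238 + 226 = 464 ≡ 91 (mod 373)
(91)^3 ≡ 111 (mod 373)
111 - 28 = 83
(83)^2 ≡ 175 (mod 373)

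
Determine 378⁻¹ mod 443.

184

Apply the Euclidean algorithm and back-substitute:
443 = 1×378 + 65
378 = 5×65 + 53
65 = 1×53 + 12
53 = 4×12 + 5
12 = 2×5 + 2
5 = 2×2 + 1
2 = 2×1 + 0
gcd(378, 443) = 1, so the inverse exists.
Bézout: 1 = −157×443 + 184×378.
So 378⁻¹ ≡ 184 (mod 443).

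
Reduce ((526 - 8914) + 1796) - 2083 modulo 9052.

377

526 - 8914 = -8388 ≡ 664 (mod 9052)
664 + 1796 = 2460
2460 - 2083 = 377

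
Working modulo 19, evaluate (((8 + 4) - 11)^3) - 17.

8 + 4 = 12
12 - 11 = 1
(1)^3 ≡ 1 (mod 19)
1 - 17 = -16 ≡ 3 (mod 19)

3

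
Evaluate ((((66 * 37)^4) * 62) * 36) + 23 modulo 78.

11

66 * 37 = 2442 ≡ 24 (mod 78)
(24)^4 ≡ 42 (mod 78)
42 * 62 = 2604 ≡ 30 (mod 78)
30 * 36 = 1080 ≡ 66 (mod 78)
66 + 23 = 89 ≡ 11 (mod 78)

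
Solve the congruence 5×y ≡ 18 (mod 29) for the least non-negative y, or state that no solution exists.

gcd(5, 29) = 1, so a unique solution mod 29 exists.
5⁻¹ ≡ 6 (mod 29).
y ≡ 6×18 ≡ 21 (mod 29).

21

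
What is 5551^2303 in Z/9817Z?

2303 in binary is 100011111111, i.e. 2303 = 2048 + 128 + 64 + 32 + 16 + 8 + 4 + 2 + 1.
5551^1 ≡ 5551 (mod 9817)
5551^2 ≡ 5551^2 = 30813601 ≡ 7855 (mod 9817)
5551^4 ≡ 7855^2 = 61701025 ≡ 1180 (mod 9817)
5551^8 ≡ 1180^2 = 1392400 ≡ 8203 (mod 9817)
5551^16 ≡ 8203^2 = 67289209 ≡ 3491 (mod 9817)
5551^32 ≡ 3491^2 = 12187081 ≡ 4184 (mod 9817)
5551^64 ≡ 4184^2 = 17505856 ≡ 2145 (mod 9817)
5551^128 ≡ 2145^2 = 4601025 ≡ 6669 (mod 9817)
5551^256 ≡ 6669^2 = 44475561 ≡ 4551 (mod 9817)
5551^512 ≡ 4551^2 = 20711601 ≡ 7548 (mod 9817)
5551^1024 ≡ 7548^2 = 56972304 ≡ 4253 (mod 9817)
5551^2048 ≡ 4253^2 = 18088009 ≡ 5095 (mod 9817)
5551^2303 = 5551^2048 · 5551^128 · 5551^64 · 5551^32 · 5551^16 · 5551^8 · 5551^4 · 5551^2 · 5551^1 ≡ 5095 · 6669 · 2145 · 4184 · 3491 · 8203 · 1180 · 7855 · 5551 (mod 9817).
Accumulate the product:
5095 · 6669 = 33978555 ≡ 1918
1918 · 2145 = 4114110 ≡ 787
787 · 4184 = 3292808 ≡ 4113
4113 · 3491 = 14358483 ≡ 6029
6029 · 8203 = 49455887 ≡ 7658
7658 · 1180 = 9036440 ≡ 4800
4800 · 7855 = 37704000 ≡ 6720
6720 · 5551 = 37302720 ≡ 7937

7937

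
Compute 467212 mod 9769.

467212 = 47×9769 + 8069, so 467212 ≡ 8069 (mod 9769).

8069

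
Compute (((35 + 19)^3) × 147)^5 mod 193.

35 + 19 = 54
(54)^3 ≡ 169 (mod 193)
169 × 147 = 24843 ≡ 139 (mod 193)
(139)^5 ≡ 118 (mod 193)

118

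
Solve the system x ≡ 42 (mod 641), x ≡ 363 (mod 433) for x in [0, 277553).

106448

641⁻¹ mod 433: 641×331 ≡ 1 (mod 433), so 641⁻¹ ≡ 331.
x = 42 + 641×((363 − 42)×331 mod 433) = 42 + 641×166 = 106448.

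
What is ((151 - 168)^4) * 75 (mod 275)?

125

151 - 168 = -17 ≡ 258 (mod 275)
(258)^4 ≡ 196 (mod 275)
196 * 75 = 14700 ≡ 125 (mod 275)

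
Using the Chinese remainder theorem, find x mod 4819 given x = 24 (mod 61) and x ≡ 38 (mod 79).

512

61⁻¹ mod 79: 61·57 ≡ 1 (mod 79), so 61⁻¹ ≡ 57.
x = 24 + 61·((38 − 24)·57 mod 79) = 24 + 61·8 = 512.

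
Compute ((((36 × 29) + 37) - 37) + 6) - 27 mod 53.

36 × 29 = 1044 ≡ 37 (mod 53)
37 + 37 = 74 ≡ 21 (mod 53)
21 - 37 = -16 ≡ 37 (mod 53)
37 + 6 = 43
43 - 27 = 16

16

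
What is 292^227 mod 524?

Using repeated squaring:
227 in binary is 11100011, i.e. 227 = 128 + 64 + 32 + 2 + 1.
292^1 ≡ 292 (mod 524)
292^2 ≡ 292^2 = 85264 ≡ 376 (mod 524)
292^4 ≡ 376^2 = 141376 ≡ 420 (mod 524)
292^8 ≡ 420^2 = 176400 ≡ 336 (mod 524)
292^16 ≡ 336^2 = 112896 ≡ 236 (mod 524)
292^32 ≡ 236^2 = 55696 ≡ 152 (mod 524)
292^64 ≡ 152^2 = 23104 ≡ 48 (mod 524)
292^128 ≡ 48^2 = 2304 ≡ 208 (mod 524)
292^227 = 292^128 * 292^64 * 292^32 * 292^2 * 292^1 ≡ 208 * 48 * 152 * 376 * 292 (mod 524).
Accumulate the product:
208 * 48 = 9984 ≡ 28
28 * 152 = 4256 ≡ 64
64 * 376 = 24064 ≡ 484
484 * 292 = 141328 ≡ 372

372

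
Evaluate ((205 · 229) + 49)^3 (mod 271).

205 · 229 = 46945 ≡ 62 (mod 271)
62 + 49 = 111
(111)^3 ≡ 165 (mod 271)

165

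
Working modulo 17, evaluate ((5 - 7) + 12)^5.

5 - 7 = -2 ≡ 15 (mod 17)
15 + 12 = 27 ≡ 10 (mod 17)
(10)^5 ≡ 6 (mod 17)

6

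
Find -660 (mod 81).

69

-660 = -9·81 + 69, so -660 ≡ 69 (mod 81).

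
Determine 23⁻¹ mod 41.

25

Run the extended Euclidean algorithm:
41 = 1·23 + 18
23 = 1·18 + 5
18 = 3·5 + 3
5 = 1·3 + 2
3 = 1·2 + 1
2 = 2·1 + 0
gcd(23, 41) = 1, so the inverse exists.
Back-substitute for 1:
1 = 1·3 − 1·2
  = −1·5 + 2·3
  = 2·18 − 7·5
  = −7·23 + 9·18
  = 9·41 − 16·23
So 23⁻¹ ≡ −16 ≡ 25 (mod 41).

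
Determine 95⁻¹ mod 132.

132 = 1·95 + 37
95 = 2·37 + 21
37 = 1·21 + 16
21 = 1·16 + 5
16 = 3·5 + 1
5 = 5·1 + 0
gcd(95, 132) = 1, so the inverse exists.
Back-substitute for 1:
1 = 1·16 − 3·5
  = −3·21 + 4·16
  = 4·37 − 7·21
  = −7·95 + 18·37
  = 18·132 − 25·95
So 95⁻¹ ≡ −25 ≡ 107 (mod 132).

107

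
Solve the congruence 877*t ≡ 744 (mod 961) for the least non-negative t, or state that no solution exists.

403

gcd(877, 961) = 1, so a unique solution mod 961 exists.
877⁻¹ ≡ 286 (mod 961).
t ≡ 286*744 ≡ 403 (mod 961).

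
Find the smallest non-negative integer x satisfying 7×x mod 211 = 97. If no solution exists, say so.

44

gcd(7, 211) = 1, so a unique solution mod 211 exists.
7⁻¹ ≡ 181 (mod 211).
x ≡ 181×97 ≡ 44 (mod 211).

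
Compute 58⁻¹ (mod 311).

311 = 5*58 + 21
58 = 2*21 + 16
21 = 1*16 + 5
16 = 3*5 + 1
5 = 5*1 + 0
gcd(58, 311) = 1, so the inverse exists.
Back-substitute for 1:
1 = 1*16 − 3*5
  = −3*21 + 4*16
  = 4*58 − 11*21
  = −11*311 + 59*58
So 58⁻¹ ≡ 59 (mod 311).

59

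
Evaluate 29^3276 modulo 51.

Using repeated squaring:
3276 in binary is 110011001100, i.e. 3276 = 2048 + 1024 + 128 + 64 + 8 + 4.
29^1 ≡ 29 (mod 51)
29^2 ≡ 29^2 = 841 ≡ 25 (mod 51)
29^4 ≡ 25^2 = 625 ≡ 13 (mod 51)
29^8 ≡ 13^2 = 169 ≡ 16 (mod 51)
29^16 ≡ 16^2 = 256 ≡ 1 (mod 51)
29^32 ≡ 1^2 = 1 (mod 51)
29^64 ≡ 1^2 = 1 (mod 51)
29^128 ≡ 1^2 = 1 (mod 51)
29^256 ≡ 1^2 = 1 (mod 51)
29^512 ≡ 1^2 = 1 (mod 51)
29^1024 ≡ 1^2 = 1 (mod 51)
29^2048 ≡ 1^2 = 1 (mod 51)
29^3276 = 29^2048 · 29^1024 · 29^128 · 29^64 · 29^8 · 29^4 ≡ 1 · 1 · 1 · 1 · 16 · 13 (mod 51).
Accumulate the product:
1 · 1 = 1
1 · 1 = 1
1 · 1 = 1
1 · 16 = 16
16 · 13 = 208 ≡ 4

4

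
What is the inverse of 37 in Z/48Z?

Apply the Euclidean algorithm and back-substitute:
48 = 1*37 + 11
37 = 3*11 + 4
11 = 2*4 + 3
4 = 1*3 + 1
3 = 3*1 + 0
gcd(37, 48) = 1, so the inverse exists.
Back-substitute for 1:
1 = 1*4 − 1*3
  = −1*11 + 3*4
  = 3*37 − 10*11
  = −10*48 + 13*37
So 37⁻¹ ≡ 13 (mod 48).

13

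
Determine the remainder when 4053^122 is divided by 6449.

1106

122 in binary is 1111010, i.e. 122 = 64 + 32 + 16 + 8 + 2.
4053^1 ≡ 4053 (mod 6449)
4053^2 ≡ 4053^2 = 16426809 ≡ 1206 (mod 6449)
4053^4 ≡ 1206^2 = 1454436 ≡ 3411 (mod 6449)
4053^8 ≡ 3411^2 = 11634921 ≡ 925 (mod 6449)
4053^16 ≡ 925^2 = 855625 ≡ 4357 (mod 6449)
4053^32 ≡ 4357^2 = 18983449 ≡ 4042 (mod 6449)
4053^64 ≡ 4042^2 = 16337764 ≡ 2447 (mod 6449)
4053^122 = 4053^64 × 4053^32 × 4053^16 × 4053^8 × 4053^2 ≡ 2447 × 4042 × 4357 × 925 × 1206 (mod 6449).
Accumulate the product:
2447 × 4042 = 9890774 ≡ 4457
4457 × 4357 = 19419149 ≡ 1210
1210 × 925 = 1119250 ≡ 3573
3573 × 1206 = 4309038 ≡ 1106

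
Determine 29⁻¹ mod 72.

5

72 = 2×29 + 14
29 = 2×14 + 1
14 = 14×1 + 0
gcd(29, 72) = 1, so the inverse exists.
Back-substitute for 1:
1 = 1×29 − 2×14
  = −2×72 + 5×29
So 29⁻¹ ≡ 5 (mod 72).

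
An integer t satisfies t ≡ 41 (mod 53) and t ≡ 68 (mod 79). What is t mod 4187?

147

53⁻¹ mod 79: 53*3 ≡ 1 (mod 79), so 53⁻¹ ≡ 3.
t = 41 + 53*((68 − 41)*3 mod 79) = 41 + 53*2 = 147.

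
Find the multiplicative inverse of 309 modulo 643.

360

Run the extended Euclidean algorithm:
643 = 2×309 + 25
309 = 12×25 + 9
25 = 2×9 + 7
9 = 1×7 + 2
7 = 3×2 + 1
2 = 2×1 + 0
gcd(309, 643) = 1, so the inverse exists.
Back-substitute for 1:
1 = 1×7 − 3×2
  = −3×9 + 4×7
  = 4×25 − 11×9
  = −11×309 + 136×25
  = 136×643 − 283×309
So 309⁻¹ ≡ −283 ≡ 360 (mod 643).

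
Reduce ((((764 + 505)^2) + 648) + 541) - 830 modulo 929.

764 + 505 = 1269 ≡ 340 (mod 929)
(340)^2 ≡ 404 (mod 929)
404 + 648 = 1052 ≡ 123 (mod 929)
123 + 541 = 664
664 - 830 = -166 ≡ 763 (mod 929)

763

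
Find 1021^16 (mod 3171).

463

By square-and-multiply:
1021^1 ≡ 1021 (mod 3171)
1021^2 ≡ 1021^2 = 1042441 ≡ 2353 (mod 3171)
1021^4 ≡ 2353^2 = 5536609 ≡ 43 (mod 3171)
1021^8 ≡ 43^2 = 1849 (mod 3171)
1021^16 ≡ 1849^2 = 3418801 ≡ 463 (mod 3171)
So 1021^16 ≡ 463 (mod 3171).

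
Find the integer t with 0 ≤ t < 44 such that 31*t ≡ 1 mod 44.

Apply the Euclidean algorithm and back-substitute:
44 = 1*31 + 13
31 = 2*13 + 5
13 = 2*5 + 3
5 = 1*3 + 2
3 = 1*2 + 1
2 = 2*1 + 0
gcd(31, 44) = 1, so the inverse exists.
Back-substitute for 1:
1 = 1*3 − 1*2
  = −1*5 + 2*3
  = 2*13 − 5*5
  = −5*31 + 12*13
  = 12*44 − 17*31
So 31⁻¹ ≡ −17 ≡ 27 (mod 44).

27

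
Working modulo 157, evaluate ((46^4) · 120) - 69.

145

(46)^4 ≡ 130 (mod 157)
130 · 120 = 15600 ≡ 57 (mod 157)
57 - 69 = -12 ≡ 145 (mod 157)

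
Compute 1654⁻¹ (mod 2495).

Apply the Euclidean algorithm and back-substitute:
2495 = 1*1654 + 841
1654 = 1*841 + 813
841 = 1*813 + 28
813 = 29*28 + 1
28 = 28*1 + 0
gcd(1654, 2495) = 1, so the inverse exists.
Back-substitute for 1:
1 = 1*813 − 29*28
  = −29*841 + 30*813
  = 30*1654 − 59*841
  = −59*2495 + 89*1654
So 1654⁻¹ ≡ 89 (mod 2495).

89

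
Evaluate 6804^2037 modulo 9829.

Using repeated squaring:
2037 in binary is 11111110101, i.e. 2037 = 1024 + 512 + 256 + 128 + 64 + 32 + 16 + 4 + 1.
6804^1 ≡ 6804 (mod 9829)
6804^2 ≡ 6804^2 = 46294416 ≡ 9655 (mod 9829)
6804^4 ≡ 9655^2 = 93219025 ≡ 789 (mod 9829)
6804^8 ≡ 789^2 = 622521 ≡ 3294 (mod 9829)
6804^16 ≡ 3294^2 = 10850436 ≡ 9049 (mod 9829)
6804^32 ≡ 9049^2 = 81884401 ≡ 8831 (mod 9829)
6804^64 ≡ 8831^2 = 77986561 ≡ 3275 (mod 9829)
6804^128 ≡ 3275^2 = 10725625 ≡ 2186 (mod 9829)
6804^256 ≡ 2186^2 = 4778596 ≡ 1702 (mod 9829)
6804^512 ≡ 1702^2 = 2896804 ≡ 7078 (mod 9829)
6804^1024 ≡ 7078^2 = 50098084 ≡ 9500 (mod 9829)
6804^2037 = 6804^1024 * 6804^512 * 6804^256 * 6804^128 * 6804^64 * 6804^32 * 6804^16 * 6804^4 * 6804^1 ≡ 9500 * 7078 * 1702 * 2186 * 3275 * 8831 * 9049 * 789 * 6804 (mod 9829).
Accumulate the product:
9500 * 7078 = 67241000 ≡ 811
811 * 1702 = 1380322 ≡ 4262
4262 * 2186 = 9316732 ≡ 8669
8669 * 3275 = 28390975 ≡ 4823
4823 * 8831 = 42591913 ≡ 2856
2856 * 9049 = 25843944 ≡ 3503
3503 * 789 = 2763867 ≡ 1918
1918 * 6804 = 13050072 ≡ 6989

6989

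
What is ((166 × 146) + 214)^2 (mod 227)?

166 × 146 = 24236 ≡ 174 (mod 227)
174 + 214 = 388 ≡ 161 (mod 227)
(161)^2 ≡ 43 (mod 227)

43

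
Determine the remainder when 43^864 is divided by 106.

49

864 in binary is 1101100000, i.e. 864 = 512 + 256 + 64 + 32.
43^1 ≡ 43 (mod 106)
43^2 ≡ 43^2 = 1849 ≡ 47 (mod 106)
43^4 ≡ 47^2 = 2209 ≡ 89 (mod 106)
43^8 ≡ 89^2 = 7921 ≡ 77 (mod 106)
43^16 ≡ 77^2 = 5929 ≡ 99 (mod 106)
43^32 ≡ 99^2 = 9801 ≡ 49 (mod 106)
43^64 ≡ 49^2 = 2401 ≡ 69 (mod 106)
43^128 ≡ 69^2 = 4761 ≡ 97 (mod 106)
43^256 ≡ 97^2 = 9409 ≡ 81 (mod 106)
43^512 ≡ 81^2 = 6561 ≡ 95 (mod 106)
43^864 = 43^512 × 43^256 × 43^64 × 43^32 ≡ 95 × 81 × 69 × 49 (mod 106).
Accumulate the product:
95 × 81 = 7695 ≡ 63
63 × 69 = 4347 ≡ 1
1 × 49 = 49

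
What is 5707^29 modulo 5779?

1841

29 in binary is 11101, i.e. 29 = 16 + 8 + 4 + 1.
5707^1 ≡ 5707 (mod 5779)
5707^2 ≡ 5707^2 = 32569849 ≡ 5184 (mod 5779)
5707^4 ≡ 5184^2 = 26873856 ≡ 1506 (mod 5779)
5707^8 ≡ 1506^2 = 2268036 ≡ 2668 (mod 5779)
5707^16 ≡ 2668^2 = 7118224 ≡ 4275 (mod 5779)
5707^29 = 5707^16 * 5707^8 * 5707^4 * 5707^1 ≡ 4275 * 2668 * 1506 * 5707 (mod 5779).
Accumulate the product:
4275 * 2668 = 11405700 ≡ 3733
3733 * 1506 = 5621898 ≡ 4710
4710 * 5707 = 26879970 ≡ 1841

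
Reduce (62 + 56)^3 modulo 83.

62 + 56 = 118 ≡ 35 (mod 83)
(35)^3 ≡ 47 (mod 83)

47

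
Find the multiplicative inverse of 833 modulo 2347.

1961

2347 = 2×833 + 681
833 = 1×681 + 152
681 = 4×152 + 73
152 = 2×73 + 6
73 = 12×6 + 1
6 = 6×1 + 0
gcd(833, 2347) = 1, so the inverse exists.
Bézout: 1 = 137×2347 − 386×833.
So 833⁻¹ ≡ −386 ≡ 1961 (mod 2347).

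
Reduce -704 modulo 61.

-704 = -12*61 + 28, so -704 ≡ 28 (mod 61).

28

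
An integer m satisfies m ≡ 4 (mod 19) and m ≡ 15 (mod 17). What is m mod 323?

270

19⁻¹ mod 17: 19·9 ≡ 1 (mod 17), so 19⁻¹ ≡ 9.
m = 4 + 19·((15 − 4)·9 mod 17) = 4 + 19·14 = 270.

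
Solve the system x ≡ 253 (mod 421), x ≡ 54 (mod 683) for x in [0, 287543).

421⁻¹ mod 683: 421*305 ≡ 1 (mod 683), so 421⁻¹ ≡ 305.
x = 253 + 421*((54 − 253)*305 mod 683) = 253 + 421*92 = 38985.

38985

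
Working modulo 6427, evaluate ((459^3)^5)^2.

4455

(459)^3 ≡ 1937 (mod 6427)
(1937)^5 ≡ 3847 (mod 6427)
(3847)^2 ≡ 4455 (mod 6427)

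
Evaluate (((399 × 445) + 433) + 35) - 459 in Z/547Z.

336

399 × 445 = 177555 ≡ 327 (mod 547)
327 + 433 = 760 ≡ 213 (mod 547)
213 + 35 = 248
248 - 459 = -211 ≡ 336 (mod 547)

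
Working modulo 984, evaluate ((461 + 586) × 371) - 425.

316

461 + 586 = 1047 ≡ 63 (mod 984)
63 × 371 = 23373 ≡ 741 (mod 984)
741 - 425 = 316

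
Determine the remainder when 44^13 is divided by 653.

107

13 in binary is 1101, i.e. 13 = 8 + 4 + 1.
44^1 ≡ 44 (mod 653)
44^2 ≡ 44^2 = 1936 ≡ 630 (mod 653)
44^4 ≡ 630^2 = 396900 ≡ 529 (mod 653)
44^8 ≡ 529^2 = 279841 ≡ 357 (mod 653)
44^13 = 44^8 · 44^4 · 44^1 ≡ 357 · 529 · 44 (mod 653).
Accumulate the product:
357 · 529 = 188853 ≡ 136
136 · 44 = 5984 ≡ 107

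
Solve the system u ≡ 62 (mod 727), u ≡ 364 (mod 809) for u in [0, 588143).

442078

727⁻¹ mod 809: 727·661 ≡ 1 (mod 809), so 727⁻¹ ≡ 661.
u = 62 + 727·((364 − 62)·661 mod 809) = 62 + 727·608 = 442078.
Check: 442078 mod 727 = 62, 442078 mod 809 = 364. ✓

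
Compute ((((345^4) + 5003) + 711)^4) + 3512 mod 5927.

(345)^4 ≡ 4072 (mod 5927)
4072 + 5003 = 9075 ≡ 3148 (mod 5927)
3148 + 711 = 3859
(3859)^4 ≡ 4646 (mod 5927)
4646 + 3512 = 8158 ≡ 2231 (mod 5927)

2231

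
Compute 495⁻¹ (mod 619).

614

By the extended Euclidean algorithm:
619 = 1*495 + 124
495 = 3*124 + 123
124 = 1*123 + 1
123 = 123*1 + 0
gcd(495, 619) = 1, so the inverse exists.
Back-substitute for 1:
1 = 1*124 − 1*123
  = −1*495 + 4*124
  = 4*619 − 5*495
So 495⁻¹ ≡ −5 ≡ 614 (mod 619).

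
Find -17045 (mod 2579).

-17045 = -7*2579 + 1008, so -17045 ≡ 1008 (mod 2579).

1008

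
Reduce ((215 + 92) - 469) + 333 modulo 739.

215 + 92 = 307
307 - 469 = -162 ≡ 577 (mod 739)
577 + 333 = 910 ≡ 171 (mod 739)

171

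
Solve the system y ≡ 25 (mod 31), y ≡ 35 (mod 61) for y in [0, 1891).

31⁻¹ mod 61: 31·2 ≡ 1 (mod 61), so 31⁻¹ ≡ 2.
y = 25 + 31·((35 − 25)·2 mod 61) = 25 + 31·20 = 645.

645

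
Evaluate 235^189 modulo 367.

235^1 ≡ 235 (mod 367)
235^2 ≡ 235^2 = 55225 ≡ 175 (mod 367)
235^4 ≡ 175^2 = 30625 ≡ 164 (mod 367)
235^8 ≡ 164^2 = 26896 ≡ 105 (mod 367)
235^16 ≡ 105^2 = 11025 ≡ 15 (mod 367)
235^32 ≡ 15^2 = 225 (mod 367)
235^64 ≡ 225^2 = 50625 ≡ 346 (mod 367)
235^128 ≡ 346^2 = 119716 ≡ 74 (mod 367)
235^189 = 235^128 × 235^32 × 235^16 × 235^8 × 235^4 × 235^1 ≡ 74 × 225 × 15 × 105 × 164 × 235 (mod 367).
Accumulate the product:
74 × 225 = 16650 ≡ 135
135 × 15 = 2025 ≡ 190
190 × 105 = 19950 ≡ 132
132 × 164 = 21648 ≡ 362
362 × 235 = 85070 ≡ 293

293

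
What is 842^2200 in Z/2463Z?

By square-and-multiply:
842^1 ≡ 842 (mod 2463)
842^2 ≡ 842^2 = 708964 ≡ 2083 (mod 2463)
842^4 ≡ 2083^2 = 4338889 ≡ 1546 (mod 2463)
842^8 ≡ 1546^2 = 2390116 ≡ 1006 (mod 2463)
842^16 ≡ 1006^2 = 1012036 ≡ 2206 (mod 2463)
842^32 ≡ 2206^2 = 4866436 ≡ 2011 (mod 2463)
842^64 ≡ 2011^2 = 4044121 ≡ 2338 (mod 2463)
842^128 ≡ 2338^2 = 5466244 ≡ 847 (mod 2463)
842^256 ≡ 847^2 = 717409 ≡ 676 (mod 2463)
842^512 ≡ 676^2 = 456976 ≡ 1321 (mod 2463)
842^1024 ≡ 1321^2 = 1745041 ≡ 1237 (mod 2463)
842^2048 ≡ 1237^2 = 1530169 ≡ 646 (mod 2463)
842^2200 = 842^2048 * 842^128 * 842^16 * 842^8 ≡ 646 * 847 * 2206 * 1006 (mod 2463).
Accumulate the product:
646 * 847 = 547162 ≡ 376
376 * 2206 = 829456 ≡ 1888
1888 * 1006 = 1899328 ≡ 355

355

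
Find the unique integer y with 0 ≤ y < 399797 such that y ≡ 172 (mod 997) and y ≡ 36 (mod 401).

997⁻¹ mod 401: 997·255 ≡ 1 (mod 401), so 997⁻¹ ≡ 255.
y = 172 + 997·((36 − 172)·255 mod 401) = 172 + 997·207 = 206551.

206551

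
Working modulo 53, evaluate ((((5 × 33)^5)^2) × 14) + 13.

5 × 33 = 165 ≡ 6 (mod 53)
(6)^5 ≡ 38 (mod 53)
(38)^2 ≡ 13 (mod 53)
13 × 14 = 182 ≡ 23 (mod 53)
23 + 13 = 36

36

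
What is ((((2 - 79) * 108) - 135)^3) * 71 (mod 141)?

2 - 79 = -77 ≡ 64 (mod 141)
64 * 108 = 6912 ≡ 3 (mod 141)
3 - 135 = -132 ≡ 9 (mod 141)
(9)^3 ≡ 24 (mod 141)
24 * 71 = 1704 ≡ 12 (mod 141)

12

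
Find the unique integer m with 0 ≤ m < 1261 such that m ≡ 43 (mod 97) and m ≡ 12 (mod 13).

97⁻¹ mod 13: 97*11 ≡ 1 (mod 13), so 97⁻¹ ≡ 11.
m = 43 + 97*((12 − 43)*11 mod 13) = 43 + 97*10 = 1013.

1013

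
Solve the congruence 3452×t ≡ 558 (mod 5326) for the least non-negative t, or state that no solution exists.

912

gcd(3452, 5326) = 2, and 2 | 558, so solutions exist.
Divide through by 2: 1726×t ≡ 279 (mod 2663).
1726⁻¹ ≡ 2609 (mod 2663).
t ≡ 2609×279 ≡ 912 (mod 2663).
The smallest non-negative solution is t = 912.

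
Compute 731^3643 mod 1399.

Using repeated squaring:
3643 in binary is 111000111011, i.e. 3643 = 2048 + 1024 + 512 + 32 + 16 + 8 + 2 + 1.
731^1 ≡ 731 (mod 1399)
731^2 ≡ 731^2 = 534361 ≡ 1342 (mod 1399)
731^4 ≡ 1342^2 = 1800964 ≡ 451 (mod 1399)
731^8 ≡ 451^2 = 203401 ≡ 546 (mod 1399)
731^16 ≡ 546^2 = 298116 ≡ 129 (mod 1399)
731^32 ≡ 129^2 = 16641 ≡ 1252 (mod 1399)
731^64 ≡ 1252^2 = 1567504 ≡ 624 (mod 1399)
731^128 ≡ 624^2 = 389376 ≡ 454 (mod 1399)
731^256 ≡ 454^2 = 206116 ≡ 463 (mod 1399)
731^512 ≡ 463^2 = 214369 ≡ 322 (mod 1399)
731^1024 ≡ 322^2 = 103684 ≡ 158 (mod 1399)
731^2048 ≡ 158^2 = 24964 ≡ 1181 (mod 1399)
731^3643 = 731^2048 × 731^1024 × 731^512 × 731^32 × 731^16 × 731^8 × 731^2 × 731^1 ≡ 1181 × 158 × 322 × 1252 × 129 × 546 × 1342 × 731 (mod 1399).
Accumulate the product:
1181 × 158 = 186598 ≡ 531
531 × 322 = 170982 ≡ 304
304 × 1252 = 380608 ≡ 80
80 × 129 = 10320 ≡ 527
527 × 546 = 287742 ≡ 947
947 × 1342 = 1270874 ≡ 582
582 × 731 = 425442 ≡ 146

146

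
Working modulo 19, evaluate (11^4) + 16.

(11)^4 ≡ 11 (mod 19)
11 + 16 = 27 ≡ 8 (mod 19)

8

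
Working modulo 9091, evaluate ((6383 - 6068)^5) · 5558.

5636

6383 - 6068 = 315
(315)^5 ≡ 1725 (mod 9091)
1725 · 5558 = 9587550 ≡ 5636 (mod 9091)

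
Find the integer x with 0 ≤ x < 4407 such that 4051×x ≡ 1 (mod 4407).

Run the extended Euclidean algorithm:
4407 = 1*4051 + 356
4051 = 11*356 + 135
356 = 2*135 + 86
135 = 1*86 + 49
86 = 1*49 + 37
49 = 1*37 + 12
37 = 3*12 + 1
12 = 12*1 + 0
gcd(4051, 4407) = 1, so the inverse exists.
Bézout: 1 = 330*4407 − 359*4051.
So 4051⁻¹ ≡ −359 ≡ 4048 (mod 4407).

4048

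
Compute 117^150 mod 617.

Using repeated squaring:
150 in binary is 10010110, i.e. 150 = 128 + 16 + 4 + 2.
117^1 ≡ 117 (mod 617)
117^2 ≡ 117^2 = 13689 ≡ 115 (mod 617)
117^4 ≡ 115^2 = 13225 ≡ 268 (mod 617)
117^8 ≡ 268^2 = 71824 ≡ 252 (mod 617)
117^16 ≡ 252^2 = 63504 ≡ 570 (mod 617)
117^32 ≡ 570^2 = 324900 ≡ 358 (mod 617)
117^64 ≡ 358^2 = 128164 ≡ 445 (mod 617)
117^128 ≡ 445^2 = 198025 ≡ 585 (mod 617)
117^150 = 117^128 · 117^16 · 117^4 · 117^2 ≡ 585 · 570 · 268 · 115 (mod 617).
Accumulate the product:
585 · 570 = 333450 ≡ 270
270 · 268 = 72360 ≡ 171
171 · 115 = 19665 ≡ 538

538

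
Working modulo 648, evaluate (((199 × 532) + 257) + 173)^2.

28

199 × 532 = 105868 ≡ 244 (mod 648)
244 + 257 = 501
501 + 173 = 674 ≡ 26 (mod 648)
(26)^2 ≡ 28 (mod 648)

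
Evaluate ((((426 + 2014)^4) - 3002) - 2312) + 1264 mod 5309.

191

426 + 2014 = 2440
(2440)^4 ≡ 4241 (mod 5309)
4241 - 3002 = 1239
1239 - 2312 = -1073 ≡ 4236 (mod 5309)
4236 + 1264 = 5500 ≡ 191 (mod 5309)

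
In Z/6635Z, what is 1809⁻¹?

1104

6635 = 3*1809 + 1208
1809 = 1*1208 + 601
1208 = 2*601 + 6
601 = 100*6 + 1
6 = 6*1 + 0
gcd(1809, 6635) = 1, so the inverse exists.
Back-substitute for 1:
1 = 1*601 − 100*6
  = −100*1208 + 201*601
  = 201*1809 − 301*1208
  = −301*6635 + 1104*1809
So 1809⁻¹ ≡ 1104 (mod 6635).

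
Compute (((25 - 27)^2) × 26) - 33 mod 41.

25 - 27 = -2 ≡ 39 (mod 41)
(39)^2 ≡ 4 (mod 41)
4 × 26 = 104 ≡ 22 (mod 41)
22 - 33 = -11 ≡ 30 (mod 41)

30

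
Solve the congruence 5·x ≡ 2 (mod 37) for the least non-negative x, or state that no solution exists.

gcd(5, 37) = 1, so a unique solution mod 37 exists.
5⁻¹ ≡ 15 (mod 37).
x ≡ 15·2 ≡ 30 (mod 37).

30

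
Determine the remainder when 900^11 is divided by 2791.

1831

Compute successive squares:
900^1 ≡ 900 (mod 2791)
900^2 ≡ 900^2 = 810000 ≡ 610 (mod 2791)
900^4 ≡ 610^2 = 372100 ≡ 897 (mod 2791)
900^8 ≡ 897^2 = 804609 ≡ 801 (mod 2791)
900^11 = 900^8 * 900^2 * 900^1 ≡ 801 * 610 * 900 (mod 2791).
Accumulate the product:
801 * 610 = 488610 ≡ 185
185 * 900 = 166500 ≡ 1831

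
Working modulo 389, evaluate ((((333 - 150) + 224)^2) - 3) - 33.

333 - 150 = 183
183 + 224 = 407 ≡ 18 (mod 389)
(18)^2 ≡ 324 (mod 389)
324 - 3 = 321
321 - 33 = 288

288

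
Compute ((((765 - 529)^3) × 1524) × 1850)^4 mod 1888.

0

765 - 529 = 236
(236)^3 ≡ 0 (mod 1888)
0 × 1524 = 0
0 × 1850 = 0
(0)^4 ≡ 0 (mod 1888)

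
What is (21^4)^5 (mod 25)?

(21)^4 ≡ 6 (mod 25)
(6)^5 ≡ 1 (mod 25)

1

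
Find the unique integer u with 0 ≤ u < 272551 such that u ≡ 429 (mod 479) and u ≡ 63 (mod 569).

20547

479⁻¹ mod 569: 479·373 ≡ 1 (mod 569), so 479⁻¹ ≡ 373.
u = 429 + 479·((63 − 429)·373 mod 569) = 429 + 479·42 = 20547.
Check: 20547 mod 479 = 429, 20547 mod 569 = 63. ✓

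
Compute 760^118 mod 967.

88

Compute successive squares:
760^1 ≡ 760 (mod 967)
760^2 ≡ 760^2 = 577600 ≡ 301 (mod 967)
760^4 ≡ 301^2 = 90601 ≡ 670 (mod 967)
760^8 ≡ 670^2 = 448900 ≡ 212 (mod 967)
760^16 ≡ 212^2 = 44944 ≡ 462 (mod 967)
760^32 ≡ 462^2 = 213444 ≡ 704 (mod 967)
760^64 ≡ 704^2 = 495616 ≡ 512 (mod 967)
760^118 = 760^64 * 760^32 * 760^16 * 760^4 * 760^2 ≡ 512 * 704 * 462 * 670 * 301 (mod 967).
Accumulate the product:
512 * 704 = 360448 ≡ 724
724 * 462 = 334488 ≡ 873
873 * 670 = 584910 ≡ 842
842 * 301 = 253442 ≡ 88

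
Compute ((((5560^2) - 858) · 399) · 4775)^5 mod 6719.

5641

(5560)^2 ≡ 6200 (mod 6719)
6200 - 858 = 5342
5342 · 399 = 2131458 ≡ 1535 (mod 6719)
1535 · 4775 = 7329625 ≡ 5915 (mod 6719)
(5915)^5 ≡ 5641 (mod 6719)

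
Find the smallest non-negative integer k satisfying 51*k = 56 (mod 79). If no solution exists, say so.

77

gcd(51, 79) = 1, so a unique solution mod 79 exists.
51⁻¹ ≡ 31 (mod 79).
k ≡ 31*56 ≡ 77 (mod 79).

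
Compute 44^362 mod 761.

44^1 ≡ 44 (mod 761)
44^2 ≡ 44^2 = 1936 ≡ 414 (mod 761)
44^4 ≡ 414^2 = 171396 ≡ 171 (mod 761)
44^8 ≡ 171^2 = 29241 ≡ 323 (mod 761)
44^16 ≡ 323^2 = 104329 ≡ 72 (mod 761)
44^32 ≡ 72^2 = 5184 ≡ 618 (mod 761)
44^64 ≡ 618^2 = 381924 ≡ 663 (mod 761)
44^128 ≡ 663^2 = 439569 ≡ 472 (mod 761)
44^256 ≡ 472^2 = 222784 ≡ 572 (mod 761)
44^362 = 44^256 · 44^64 · 44^32 · 44^8 · 44^2 ≡ 572 · 663 · 618 · 323 · 414 (mod 761).
Accumulate the product:
572 · 663 = 379236 ≡ 258
258 · 618 = 159444 ≡ 395
395 · 323 = 127585 ≡ 498
498 · 414 = 206172 ≡ 702

702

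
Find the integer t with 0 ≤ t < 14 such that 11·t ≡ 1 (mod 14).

Run the extended Euclidean algorithm:
14 = 1×11 + 3
11 = 3×3 + 2
3 = 1×2 + 1
2 = 2×1 + 0
gcd(11, 14) = 1, so the inverse exists.
Back-substitute for 1:
1 = 1×3 − 1×2
  = −1×11 + 4×3
  = 4×14 − 5×11
So 11⁻¹ ≡ −5 ≡ 9 (mod 14).

9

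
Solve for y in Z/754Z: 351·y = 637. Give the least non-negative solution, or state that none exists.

19

gcd(351, 754) = 13, and 13 | 637, so solutions exist.
Divide through by 13: 27·y ≡ 49 (mod 58).
27⁻¹ ≡ 43 (mod 58).
y ≡ 43·49 ≡ 19 (mod 58).
The smallest non-negative solution is y = 19.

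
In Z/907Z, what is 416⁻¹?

133

907 = 2×416 + 75
416 = 5×75 + 41
75 = 1×41 + 34
41 = 1×34 + 7
34 = 4×7 + 6
7 = 1×6 + 1
6 = 6×1 + 0
gcd(416, 907) = 1, so the inverse exists.
Bézout: 1 = −61×907 + 133×416.
So 416⁻¹ ≡ 133 (mod 907).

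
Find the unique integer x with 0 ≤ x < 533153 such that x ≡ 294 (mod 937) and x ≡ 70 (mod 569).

937⁻¹ mod 569: 937·184 ≡ 1 (mod 569), so 937⁻¹ ≡ 184.
x = 294 + 937·((70 − 294)·184 mod 569) = 294 + 937·321 = 301071.

301071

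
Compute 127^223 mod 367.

Compute successive squares:
127^1 ≡ 127 (mod 367)
127^2 ≡ 127^2 = 16129 ≡ 348 (mod 367)
127^4 ≡ 348^2 = 121104 ≡ 361 (mod 367)
127^8 ≡ 361^2 = 130321 ≡ 36 (mod 367)
127^16 ≡ 36^2 = 1296 ≡ 195 (mod 367)
127^32 ≡ 195^2 = 38025 ≡ 224 (mod 367)
127^64 ≡ 224^2 = 50176 ≡ 264 (mod 367)
127^128 ≡ 264^2 = 69696 ≡ 333 (mod 367)
127^223 = 127^128 · 127^64 · 127^16 · 127^8 · 127^4 · 127^2 · 127^1 ≡ 333 · 264 · 195 · 36 · 361 · 348 · 127 (mod 367).
Accumulate the product:
333 · 264 = 87912 ≡ 199
199 · 195 = 38805 ≡ 270
270 · 36 = 9720 ≡ 178
178 · 361 = 64258 ≡ 33
33 · 348 = 11484 ≡ 107
107 · 127 = 13589 ≡ 10

10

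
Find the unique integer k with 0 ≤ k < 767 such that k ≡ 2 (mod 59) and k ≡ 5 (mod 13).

59⁻¹ mod 13: 59*2 ≡ 1 (mod 13), so 59⁻¹ ≡ 2.
k = 2 + 59*((5 − 2)*2 mod 13) = 2 + 59*6 = 356.

356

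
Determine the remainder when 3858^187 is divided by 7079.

By square-and-multiply:
187 in binary is 10111011, i.e. 187 = 128 + 32 + 16 + 8 + 2 + 1.
3858^1 ≡ 3858 (mod 7079)
3858^2 ≡ 3858^2 = 14884164 ≡ 4106 (mod 7079)
3858^4 ≡ 4106^2 = 16859236 ≡ 4137 (mod 7079)
3858^8 ≡ 4137^2 = 17114769 ≡ 4826 (mod 7079)
3858^16 ≡ 4826^2 = 23290276 ≡ 366 (mod 7079)
3858^32 ≡ 366^2 = 133956 ≡ 6534 (mod 7079)
3858^64 ≡ 6534^2 = 42693156 ≡ 6786 (mod 7079)
3858^128 ≡ 6786^2 = 46049796 ≡ 901 (mod 7079)
3858^187 = 3858^128 · 3858^32 · 3858^16 · 3858^8 · 3858^2 · 3858^1 ≡ 901 · 6534 · 366 · 4826 · 4106 · 3858 (mod 7079).
Accumulate the product:
901 · 6534 = 5887134 ≡ 4485
4485 · 366 = 1641510 ≡ 6261
6261 · 4826 = 30215586 ≡ 2414
2414 · 4106 = 9911884 ≡ 1284
1284 · 3858 = 4953672 ≡ 5451

5451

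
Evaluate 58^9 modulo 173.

Using repeated squaring:
9 in binary is 1001, i.e. 9 = 8 + 1.
58^1 ≡ 58 (mod 173)
58^2 ≡ 58^2 = 3364 ≡ 77 (mod 173)
58^4 ≡ 77^2 = 5929 ≡ 47 (mod 173)
58^8 ≡ 47^2 = 2209 ≡ 133 (mod 173)
58^9 = 58^8 × 58^1 ≡ 133 × 58 (mod 173).
133 × 58 = 7714 ≡ 102 (mod 173).

102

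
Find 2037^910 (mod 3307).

Compute successive squares:
2037^1 ≡ 2037 (mod 3307)
2037^2 ≡ 2037^2 = 4149369 ≡ 2391 (mod 3307)
2037^4 ≡ 2391^2 = 5716881 ≡ 2385 (mod 3307)
2037^8 ≡ 2385^2 = 5688225 ≡ 185 (mod 3307)
2037^16 ≡ 185^2 = 34225 ≡ 1155 (mod 3307)
2037^32 ≡ 1155^2 = 1334025 ≡ 1304 (mod 3307)
2037^64 ≡ 1304^2 = 1700416 ≡ 618 (mod 3307)
2037^128 ≡ 618^2 = 381924 ≡ 1619 (mod 3307)
2037^256 ≡ 1619^2 = 2621161 ≡ 2017 (mod 3307)
2037^512 ≡ 2017^2 = 4068289 ≡ 679 (mod 3307)
2037^910 = 2037^512 · 2037^256 · 2037^128 · 2037^8 · 2037^4 · 2037^2 ≡ 679 · 2017 · 1619 · 185 · 2385 · 2391 (mod 3307).
Accumulate the product:
679 · 2017 = 1369543 ≡ 445
445 · 1619 = 720455 ≡ 2836
2836 · 185 = 524660 ≡ 2154
2154 · 2385 = 5137290 ≡ 1519
1519 · 2391 = 3631929 ≡ 843

843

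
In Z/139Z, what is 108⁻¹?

130

Run the extended Euclidean algorithm:
139 = 1*108 + 31
108 = 3*31 + 15
31 = 2*15 + 1
15 = 15*1 + 0
gcd(108, 139) = 1, so the inverse exists.
Back-substitute for 1:
1 = 1*31 − 2*15
  = −2*108 + 7*31
  = 7*139 − 9*108
So 108⁻¹ ≡ −9 ≡ 130 (mod 139).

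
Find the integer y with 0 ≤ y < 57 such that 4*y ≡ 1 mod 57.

57 = 14*4 + 1
4 = 4*1 + 0
gcd(4, 57) = 1, so the inverse exists.
Back-substitute for 1:
1 = 1*57 − 14*4
So 4⁻¹ ≡ −14 ≡ 43 (mod 57).

43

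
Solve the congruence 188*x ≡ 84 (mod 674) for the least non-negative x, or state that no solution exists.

gcd(188, 674) = 2, and 2 | 84, so solutions exist.
Divide through by 2: 94*x ≡ 42 (mod 337).
94⁻¹ ≡ 147 (mod 337).
x ≡ 147*42 ≡ 108 (mod 337).
The smallest non-negative solution is x = 108.

108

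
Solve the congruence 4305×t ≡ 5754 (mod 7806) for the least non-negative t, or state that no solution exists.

1626

gcd(4305, 7806) = 3, and 3 | 5754, so solutions exist.
Divide through by 3: 1435×t mod 2602 = 1918.
1435⁻¹ ≡ 1835 (mod 2602).
t ≡ 1835×1918 ≡ 1626 (mod 2602).
The smallest non-negative solution is t = 1626.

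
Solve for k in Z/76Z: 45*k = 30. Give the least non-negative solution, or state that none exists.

gcd(45, 76) = 1, so a unique solution mod 76 exists.
45⁻¹ ≡ 49 (mod 76).
k ≡ 49*30 ≡ 26 (mod 76).

26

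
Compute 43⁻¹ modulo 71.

38

Apply the Euclidean algorithm and back-substitute:
71 = 1×43 + 28
43 = 1×28 + 15
28 = 1×15 + 13
15 = 1×13 + 2
13 = 6×2 + 1
2 = 2×1 + 0
gcd(43, 71) = 1, so the inverse exists.
Back-substitute for 1:
1 = 1×13 − 6×2
  = −6×15 + 7×13
  = 7×28 − 13×15
  = −13×43 + 20×28
  = 20×71 − 33×43
So 43⁻¹ ≡ −33 ≡ 38 (mod 71).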